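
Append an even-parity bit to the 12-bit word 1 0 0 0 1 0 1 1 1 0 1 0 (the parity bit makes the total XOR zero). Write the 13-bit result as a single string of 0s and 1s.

1000101110100

XOR of the 12 data bits: 1⊕0⊕0⊕0⊕1⊕0⊕1⊕1⊕1⊕0⊕1⊕0 = 0
Parity bit = 0 (so all 13 bits XOR to 0).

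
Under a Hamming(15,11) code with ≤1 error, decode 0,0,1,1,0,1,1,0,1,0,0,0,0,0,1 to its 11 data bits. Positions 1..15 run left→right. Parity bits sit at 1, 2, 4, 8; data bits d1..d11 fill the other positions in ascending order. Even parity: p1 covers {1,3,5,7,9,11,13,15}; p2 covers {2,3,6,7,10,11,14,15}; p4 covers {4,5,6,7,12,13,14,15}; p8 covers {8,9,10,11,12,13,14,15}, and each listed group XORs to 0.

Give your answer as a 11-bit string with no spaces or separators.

10111000001

s1 (pos 1,3,5,7,9,11,13,15): 0⊕1⊕0⊕1⊕1⊕0⊕0⊕1 = 0
s2 (pos 2,3,6,7,10,11,14,15): 0⊕1⊕1⊕1⊕0⊕0⊕0⊕1 = 0
s4 (pos 4,5,6,7,12,13,14,15): 1⊕0⊕1⊕1⊕0⊕0⊕0⊕1 = 0
s8 (pos 8,9,10,11,12,13,14,15): 0⊕1⊕0⊕0⊕0⊕0⊕0⊕1 = 0
Syndrome s8…s1 = 0000 → no error.
Read data bits from positions 3,5,6,7,9,10,11,12,13,14,15: 10111000001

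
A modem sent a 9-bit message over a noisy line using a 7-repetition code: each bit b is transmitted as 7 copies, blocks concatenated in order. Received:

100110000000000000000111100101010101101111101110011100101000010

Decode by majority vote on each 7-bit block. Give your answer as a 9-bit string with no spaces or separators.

Block 1 (1001100): 3 ones → 0
Block 2 (0000000): 0 ones → 0
Block 3 (0000000): 0 ones → 0
Block 4 (1111001): 5 ones → 1
Block 5 (0101010): 3 ones → 0
Block 6 (1101111): 6 ones → 1
Block 7 (1011100): 4 ones → 1
Block 8 (1110010): 4 ones → 1
Block 9 (1000010): 2 ones → 0

000101110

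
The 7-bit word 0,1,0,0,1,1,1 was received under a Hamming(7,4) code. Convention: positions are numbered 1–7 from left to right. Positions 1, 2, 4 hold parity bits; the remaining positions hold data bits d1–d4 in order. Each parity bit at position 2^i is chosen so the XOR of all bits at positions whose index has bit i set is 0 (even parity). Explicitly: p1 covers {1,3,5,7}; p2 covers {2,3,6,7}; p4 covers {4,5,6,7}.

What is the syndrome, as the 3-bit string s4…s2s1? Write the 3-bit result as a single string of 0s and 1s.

s1 (pos 1,3,5,7): 0⊕0⊕1⊕1 = 0
s2 (pos 2,3,6,7): 1⊕0⊕1⊕1 = 1
s4 (pos 4,5,6,7): 0⊕1⊕1⊕1 = 1
Syndrome s4…s1 = 110 → error at position 6.

110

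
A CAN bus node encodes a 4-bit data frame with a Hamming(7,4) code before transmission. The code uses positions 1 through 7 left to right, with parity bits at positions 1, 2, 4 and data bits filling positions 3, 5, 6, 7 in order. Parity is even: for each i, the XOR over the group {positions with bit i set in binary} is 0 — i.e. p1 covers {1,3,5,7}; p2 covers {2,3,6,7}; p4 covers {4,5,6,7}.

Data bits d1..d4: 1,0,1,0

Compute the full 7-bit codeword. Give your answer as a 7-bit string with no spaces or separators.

1011010

Place data at non-parity positions: p1 p2 1 p4 0 1 0
p1 (pos 1,3,5,7): XOR of data positions = 1⊕0⊕0 = 1
p2 (pos 2,3,6,7): XOR of data positions = 1⊕1⊕0 = 0
p4 (pos 4,5,6,7): XOR of data positions = 0⊕1⊕0 = 1
Codeword: 1011010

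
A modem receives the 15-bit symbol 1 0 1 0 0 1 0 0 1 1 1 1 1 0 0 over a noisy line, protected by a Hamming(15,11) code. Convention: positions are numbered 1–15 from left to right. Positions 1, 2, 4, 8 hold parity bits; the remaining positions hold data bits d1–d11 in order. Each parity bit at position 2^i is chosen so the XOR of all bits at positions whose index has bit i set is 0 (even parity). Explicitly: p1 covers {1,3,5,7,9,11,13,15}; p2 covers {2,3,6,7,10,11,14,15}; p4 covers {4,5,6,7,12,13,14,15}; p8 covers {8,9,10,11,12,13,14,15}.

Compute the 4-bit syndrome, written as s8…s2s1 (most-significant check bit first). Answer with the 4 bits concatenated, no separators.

s1 (pos 1,3,5,7,9,11,13,15): 1⊕1⊕0⊕0⊕1⊕1⊕1⊕0 = 1
s2 (pos 2,3,6,7,10,11,14,15): 0⊕1⊕1⊕0⊕1⊕1⊕0⊕0 = 0
s4 (pos 4,5,6,7,12,13,14,15): 0⊕0⊕1⊕0⊕1⊕1⊕0⊕0 = 1
s8 (pos 8,9,10,11,12,13,14,15): 0⊕1⊕1⊕1⊕1⊕1⊕0⊕0 = 1
Syndrome s8…s1 = 1101 → error at position 13.

1101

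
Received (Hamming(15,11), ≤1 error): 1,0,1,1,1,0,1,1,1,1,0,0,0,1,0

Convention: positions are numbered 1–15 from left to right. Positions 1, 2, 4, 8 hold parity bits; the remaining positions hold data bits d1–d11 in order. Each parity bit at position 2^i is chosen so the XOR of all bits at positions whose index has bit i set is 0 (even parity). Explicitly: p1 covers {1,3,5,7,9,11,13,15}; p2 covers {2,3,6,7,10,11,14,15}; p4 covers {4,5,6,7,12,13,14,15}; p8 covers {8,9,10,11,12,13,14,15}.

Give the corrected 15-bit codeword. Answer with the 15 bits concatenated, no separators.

001110111100010

s1 (pos 1,3,5,7,9,11,13,15): 1⊕1⊕1⊕1⊕1⊕0⊕0⊕0 = 1
s2 (pos 2,3,6,7,10,11,14,15): 0⊕1⊕0⊕1⊕1⊕0⊕1⊕0 = 0
s4 (pos 4,5,6,7,12,13,14,15): 1⊕1⊕0⊕1⊕0⊕0⊕1⊕0 = 0
s8 (pos 8,9,10,11,12,13,14,15): 1⊕1⊕1⊕0⊕0⊕0⊕1⊕0 = 0
Syndrome s8…s1 = 0001 → error at position 1.
Flip position 1: 101110111100010 → 001110111100010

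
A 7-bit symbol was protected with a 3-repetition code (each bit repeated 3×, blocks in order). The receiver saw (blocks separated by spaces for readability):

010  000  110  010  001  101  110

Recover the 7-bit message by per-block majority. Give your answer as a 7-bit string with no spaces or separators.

0010011

Block 1 (010): 1 one → 0
Block 2 (000): 0 ones → 0
Block 3 (110): 2 ones → 1
Block 4 (010): 1 one → 0
Block 5 (001): 1 one → 0
Block 6 (101): 2 ones → 1
Block 7 (110): 2 ones → 1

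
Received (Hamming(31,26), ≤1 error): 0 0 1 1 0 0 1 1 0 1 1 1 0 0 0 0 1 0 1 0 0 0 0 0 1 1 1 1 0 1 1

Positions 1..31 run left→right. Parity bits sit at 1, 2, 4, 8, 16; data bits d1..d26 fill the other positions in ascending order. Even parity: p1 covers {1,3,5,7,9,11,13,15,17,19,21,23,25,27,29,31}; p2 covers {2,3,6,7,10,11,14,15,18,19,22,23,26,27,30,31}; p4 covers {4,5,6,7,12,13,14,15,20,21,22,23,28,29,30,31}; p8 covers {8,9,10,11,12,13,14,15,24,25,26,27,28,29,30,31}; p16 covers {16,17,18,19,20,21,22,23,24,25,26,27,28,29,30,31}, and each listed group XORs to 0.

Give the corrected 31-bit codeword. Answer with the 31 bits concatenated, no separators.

s1 (pos 1,3,5,7,9,11,13,15,17,19,21,23,25,27,29,31): 0⊕1⊕0⊕1⊕0⊕1⊕0⊕0⊕1⊕1⊕0⊕0⊕1⊕1⊕0⊕1 = 0
s2 (pos 2,3,6,7,10,11,14,15,18,19,22,23,26,27,30,31): 0⊕1⊕0⊕1⊕1⊕1⊕0⊕0⊕0⊕1⊕0⊕0⊕1⊕1⊕1⊕1 = 1
s4 (pos 4,5,6,7,12,13,14,15,20,21,22,23,28,29,30,31): 1⊕0⊕0⊕1⊕1⊕0⊕0⊕0⊕0⊕0⊕0⊕0⊕1⊕0⊕1⊕1 = 0
s8 (pos 8,9,10,11,12,13,14,15,24,25,26,27,28,29,30,31): 1⊕0⊕1⊕1⊕1⊕0⊕0⊕0⊕0⊕1⊕1⊕1⊕1⊕0⊕1⊕1 = 0
s16 (pos 16,17,18,19,20,21,22,23,24,25,26,27,28,29,30,31): 0⊕1⊕0⊕1⊕0⊕0⊕0⊕0⊕0⊕1⊕1⊕1⊕1⊕0⊕1⊕1 = 0
Syndrome s16…s1 = 00010 → error at position 2.
Flip position 2: 0011001101110000101000001111011 → 0111001101110000101000001111011

0111001101110000101000001111011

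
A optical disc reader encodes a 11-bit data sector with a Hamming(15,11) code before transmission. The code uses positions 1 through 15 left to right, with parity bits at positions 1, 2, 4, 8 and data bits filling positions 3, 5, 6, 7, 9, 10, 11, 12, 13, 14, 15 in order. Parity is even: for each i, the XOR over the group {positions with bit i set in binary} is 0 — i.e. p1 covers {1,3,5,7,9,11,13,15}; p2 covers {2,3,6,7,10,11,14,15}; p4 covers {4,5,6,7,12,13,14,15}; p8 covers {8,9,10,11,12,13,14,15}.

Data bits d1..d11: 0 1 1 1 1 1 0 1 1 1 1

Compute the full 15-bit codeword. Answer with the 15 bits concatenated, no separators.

Place data at non-parity positions: p1 p2 0 p4 1 1 1 p8 1 1 0 1 1 1 1
p1 (pos 1,3,5,7,9,11,13,15): XOR of data positions = 0⊕1⊕1⊕1⊕0⊕1⊕1 = 1
p2 (pos 2,3,6,7,10,11,14,15): XOR of data positions = 0⊕1⊕1⊕1⊕0⊕1⊕1 = 1
p4 (pos 4,5,6,7,12,13,14,15): XOR of data positions = 1⊕1⊕1⊕1⊕1⊕1⊕1 = 1
p8 (pos 8,9,10,11,12,13,14,15): XOR of data positions = 1⊕1⊕0⊕1⊕1⊕1⊕1 = 0
Codeword: 110111101101111

110111101101111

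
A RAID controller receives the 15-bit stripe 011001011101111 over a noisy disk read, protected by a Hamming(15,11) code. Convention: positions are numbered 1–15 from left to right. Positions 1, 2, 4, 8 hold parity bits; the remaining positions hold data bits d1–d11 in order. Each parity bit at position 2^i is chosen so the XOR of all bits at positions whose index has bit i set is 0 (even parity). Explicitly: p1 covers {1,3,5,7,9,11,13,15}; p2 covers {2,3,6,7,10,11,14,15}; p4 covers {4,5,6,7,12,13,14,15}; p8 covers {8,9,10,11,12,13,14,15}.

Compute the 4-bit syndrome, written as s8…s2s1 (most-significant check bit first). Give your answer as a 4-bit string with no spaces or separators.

1100

s1 (pos 1,3,5,7,9,11,13,15): 0⊕1⊕0⊕0⊕1⊕0⊕1⊕1 = 0
s2 (pos 2,3,6,7,10,11,14,15): 1⊕1⊕1⊕0⊕1⊕0⊕1⊕1 = 0
s4 (pos 4,5,6,7,12,13,14,15): 0⊕0⊕1⊕0⊕1⊕1⊕1⊕1 = 1
s8 (pos 8,9,10,11,12,13,14,15): 1⊕1⊕1⊕0⊕1⊕1⊕1⊕1 = 1
Syndrome s8…s1 = 1100 → error at position 12.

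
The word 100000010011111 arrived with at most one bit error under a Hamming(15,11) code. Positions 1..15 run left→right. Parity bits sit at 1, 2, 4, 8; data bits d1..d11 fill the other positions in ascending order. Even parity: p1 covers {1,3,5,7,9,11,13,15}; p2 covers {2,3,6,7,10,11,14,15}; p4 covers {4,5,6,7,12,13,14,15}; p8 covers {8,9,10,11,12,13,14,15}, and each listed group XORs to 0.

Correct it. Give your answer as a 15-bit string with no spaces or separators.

110000010011111

s1 (pos 1,3,5,7,9,11,13,15): 1⊕0⊕0⊕0⊕0⊕1⊕1⊕1 = 0
s2 (pos 2,3,6,7,10,11,14,15): 0⊕0⊕0⊕0⊕0⊕1⊕1⊕1 = 1
s4 (pos 4,5,6,7,12,13,14,15): 0⊕0⊕0⊕0⊕1⊕1⊕1⊕1 = 0
s8 (pos 8,9,10,11,12,13,14,15): 1⊕0⊕0⊕1⊕1⊕1⊕1⊕1 = 0
Syndrome s8…s1 = 0010 → error at position 2.
Flip position 2: 100000010011111 → 110000010011111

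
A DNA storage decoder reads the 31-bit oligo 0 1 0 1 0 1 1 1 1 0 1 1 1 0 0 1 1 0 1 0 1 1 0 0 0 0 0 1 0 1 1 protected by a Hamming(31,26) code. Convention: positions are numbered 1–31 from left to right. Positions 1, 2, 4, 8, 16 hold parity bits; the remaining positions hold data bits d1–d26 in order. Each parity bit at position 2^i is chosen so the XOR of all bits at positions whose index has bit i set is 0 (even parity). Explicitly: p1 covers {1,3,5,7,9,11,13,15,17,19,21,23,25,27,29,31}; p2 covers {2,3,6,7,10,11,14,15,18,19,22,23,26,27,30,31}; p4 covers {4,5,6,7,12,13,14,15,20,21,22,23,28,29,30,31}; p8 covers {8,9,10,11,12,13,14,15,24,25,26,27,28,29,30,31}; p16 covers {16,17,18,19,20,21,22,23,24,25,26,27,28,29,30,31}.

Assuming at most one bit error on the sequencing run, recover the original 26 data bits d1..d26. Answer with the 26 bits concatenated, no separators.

00111011100101011000001011

s1 (pos 1,3,5,7,9,11,13,15,17,19,21,23,25,27,29,31): 0⊕0⊕0⊕1⊕1⊕1⊕1⊕0⊕1⊕1⊕1⊕0⊕0⊕0⊕0⊕1 = 0
s2 (pos 2,3,6,7,10,11,14,15,18,19,22,23,26,27,30,31): 1⊕0⊕1⊕1⊕0⊕1⊕0⊕0⊕0⊕1⊕1⊕0⊕0⊕0⊕1⊕1 = 0
s4 (pos 4,5,6,7,12,13,14,15,20,21,22,23,28,29,30,31): 1⊕0⊕1⊕1⊕1⊕1⊕0⊕0⊕0⊕1⊕1⊕0⊕1⊕0⊕1⊕1 = 0
s8 (pos 8,9,10,11,12,13,14,15,24,25,26,27,28,29,30,31): 1⊕1⊕0⊕1⊕1⊕1⊕0⊕0⊕0⊕0⊕0⊕0⊕1⊕0⊕1⊕1 = 0
s16 (pos 16,17,18,19,20,21,22,23,24,25,26,27,28,29,30,31): 1⊕1⊕0⊕1⊕0⊕1⊕1⊕0⊕0⊕0⊕0⊕0⊕1⊕0⊕1⊕1 = 0
Syndrome s16…s1 = 00000 → no error.
Read data bits from positions 3,5,6,7,9,10,11,12,13,14,15,17,18,19,20,21,22,23,24,25,26,27,28,29,30,31: 00111011100101011000001011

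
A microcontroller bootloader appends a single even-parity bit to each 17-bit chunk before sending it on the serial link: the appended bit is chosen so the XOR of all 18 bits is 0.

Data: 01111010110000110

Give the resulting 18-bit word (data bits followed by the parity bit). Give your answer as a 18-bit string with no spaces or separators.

011110101100001101

XOR of the 17 data bits: 0⊕1⊕1⊕1⊕1⊕0⊕1⊕0⊕1⊕1⊕0⊕0⊕0⊕0⊕1⊕1⊕0 = 1
Parity bit = 1 (so all 18 bits XOR to 0).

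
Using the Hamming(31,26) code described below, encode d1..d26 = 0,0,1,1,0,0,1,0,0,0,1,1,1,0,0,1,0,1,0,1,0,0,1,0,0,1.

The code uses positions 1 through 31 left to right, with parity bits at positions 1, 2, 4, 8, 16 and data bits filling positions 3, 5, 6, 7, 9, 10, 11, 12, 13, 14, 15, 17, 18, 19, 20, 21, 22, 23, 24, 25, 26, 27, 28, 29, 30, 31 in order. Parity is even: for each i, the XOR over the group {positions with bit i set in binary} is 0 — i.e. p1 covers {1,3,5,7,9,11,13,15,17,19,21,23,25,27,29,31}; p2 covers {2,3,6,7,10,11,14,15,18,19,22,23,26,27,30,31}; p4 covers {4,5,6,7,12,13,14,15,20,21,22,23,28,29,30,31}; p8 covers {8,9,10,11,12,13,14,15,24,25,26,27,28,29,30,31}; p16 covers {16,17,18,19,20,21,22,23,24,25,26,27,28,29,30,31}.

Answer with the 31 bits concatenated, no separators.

0101011100100011110010101001001

Place data at non-parity positions: p1 p2 0 p4 0 1 1 p8 0 0 1 0 0 0 1 p16 1 1 0 0 1 0 1 0 1 0 0 1 0 0 1
p1 (pos 1,3,5,7,9,11,13,15,17,19,21,23,25,27,29,31): XOR of data positions = 0⊕0⊕1⊕0⊕1⊕0⊕1⊕1⊕0⊕1⊕1⊕1⊕0⊕0⊕1 = 0
p2 (pos 2,3,6,7,10,11,14,15,18,19,22,23,26,27,30,31): XOR of data positions = 0⊕1⊕1⊕0⊕1⊕0⊕1⊕1⊕0⊕0⊕1⊕0⊕0⊕0⊕1 = 1
p4 (pos 4,5,6,7,12,13,14,15,20,21,22,23,28,29,30,31): XOR of data positions = 0⊕1⊕1⊕0⊕0⊕0⊕1⊕0⊕1⊕0⊕1⊕1⊕0⊕0⊕1 = 1
p8 (pos 8,9,10,11,12,13,14,15,24,25,26,27,28,29,30,31): XOR of data positions = 0⊕0⊕1⊕0⊕0⊕0⊕1⊕0⊕1⊕0⊕0⊕1⊕0⊕0⊕1 = 1
p16 (pos 16,17,18,19,20,21,22,23,24,25,26,27,28,29,30,31): XOR of data positions = 1⊕1⊕0⊕0⊕1⊕0⊕1⊕0⊕1⊕0⊕0⊕1⊕0⊕0⊕1 = 1
Codeword: 0101011100100011110010101001001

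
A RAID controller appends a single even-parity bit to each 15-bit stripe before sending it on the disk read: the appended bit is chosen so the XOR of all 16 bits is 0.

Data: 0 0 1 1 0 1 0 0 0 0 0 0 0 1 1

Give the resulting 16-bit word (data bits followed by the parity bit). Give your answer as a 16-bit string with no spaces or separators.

0011010000000111

XOR of the 15 data bits: 0⊕0⊕1⊕1⊕0⊕1⊕0⊕0⊕0⊕0⊕0⊕0⊕0⊕1⊕1 = 1
Parity bit = 1 (so all 16 bits XOR to 0).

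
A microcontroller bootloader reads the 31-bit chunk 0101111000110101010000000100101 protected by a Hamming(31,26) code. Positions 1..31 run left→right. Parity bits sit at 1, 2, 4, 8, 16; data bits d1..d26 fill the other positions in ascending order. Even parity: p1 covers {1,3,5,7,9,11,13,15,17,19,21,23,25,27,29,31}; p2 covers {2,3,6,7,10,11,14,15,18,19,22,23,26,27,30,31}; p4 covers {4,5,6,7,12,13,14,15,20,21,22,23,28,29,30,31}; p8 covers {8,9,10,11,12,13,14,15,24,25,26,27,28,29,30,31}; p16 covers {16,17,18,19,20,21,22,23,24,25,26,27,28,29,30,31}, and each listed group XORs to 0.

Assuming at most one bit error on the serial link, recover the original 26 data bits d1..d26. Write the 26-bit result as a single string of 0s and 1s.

01110011010110000000100101

s1 (pos 1,3,5,7,9,11,13,15,17,19,21,23,25,27,29,31): 0⊕0⊕1⊕1⊕0⊕1⊕0⊕0⊕0⊕0⊕0⊕0⊕0⊕0⊕1⊕1 = 1
s2 (pos 2,3,6,7,10,11,14,15,18,19,22,23,26,27,30,31): 1⊕0⊕1⊕1⊕0⊕1⊕1⊕0⊕1⊕0⊕0⊕0⊕1⊕0⊕0⊕1 = 0
s4 (pos 4,5,6,7,12,13,14,15,20,21,22,23,28,29,30,31): 1⊕1⊕1⊕1⊕1⊕0⊕1⊕0⊕0⊕0⊕0⊕0⊕0⊕1⊕0⊕1 = 0
s8 (pos 8,9,10,11,12,13,14,15,24,25,26,27,28,29,30,31): 0⊕0⊕0⊕1⊕1⊕0⊕1⊕0⊕0⊕0⊕1⊕0⊕0⊕1⊕0⊕1 = 0
s16 (pos 16,17,18,19,20,21,22,23,24,25,26,27,28,29,30,31): 1⊕0⊕1⊕0⊕0⊕0⊕0⊕0⊕0⊕0⊕1⊕0⊕0⊕1⊕0⊕1 = 1
Syndrome s16…s1 = 10001 → error at position 17.
Flip position 17: 0101111000110101010000000100101 → 0101111000110101110000000100101
Read data bits from positions 3,5,6,7,9,10,11,12,13,14,15,17,18,19,20,21,22,23,24,25,26,27,28,29,30,31: 01110011010110000000100101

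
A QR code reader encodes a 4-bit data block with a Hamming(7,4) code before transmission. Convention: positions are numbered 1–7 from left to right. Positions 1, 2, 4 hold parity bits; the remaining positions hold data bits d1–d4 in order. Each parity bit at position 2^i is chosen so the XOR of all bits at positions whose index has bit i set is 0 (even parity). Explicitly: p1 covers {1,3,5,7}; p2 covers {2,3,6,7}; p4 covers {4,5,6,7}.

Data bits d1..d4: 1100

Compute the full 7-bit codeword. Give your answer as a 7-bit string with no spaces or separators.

Place data at non-parity positions: p1 p2 1 p4 1 0 0
p1 (pos 1,3,5,7): XOR of data positions = 1⊕1⊕0 = 0
p2 (pos 2,3,6,7): XOR of data positions = 1⊕0⊕0 = 1
p4 (pos 4,5,6,7): XOR of data positions = 1⊕0⊕0 = 1
Codeword: 0111100

0111100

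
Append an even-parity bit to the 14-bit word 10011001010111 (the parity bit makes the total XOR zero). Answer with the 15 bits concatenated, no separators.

100110010101110

XOR of the 14 data bits: 1⊕0⊕0⊕1⊕1⊕0⊕0⊕1⊕0⊕1⊕0⊕1⊕1⊕1 = 0
Parity bit = 0 (so all 15 bits XOR to 0).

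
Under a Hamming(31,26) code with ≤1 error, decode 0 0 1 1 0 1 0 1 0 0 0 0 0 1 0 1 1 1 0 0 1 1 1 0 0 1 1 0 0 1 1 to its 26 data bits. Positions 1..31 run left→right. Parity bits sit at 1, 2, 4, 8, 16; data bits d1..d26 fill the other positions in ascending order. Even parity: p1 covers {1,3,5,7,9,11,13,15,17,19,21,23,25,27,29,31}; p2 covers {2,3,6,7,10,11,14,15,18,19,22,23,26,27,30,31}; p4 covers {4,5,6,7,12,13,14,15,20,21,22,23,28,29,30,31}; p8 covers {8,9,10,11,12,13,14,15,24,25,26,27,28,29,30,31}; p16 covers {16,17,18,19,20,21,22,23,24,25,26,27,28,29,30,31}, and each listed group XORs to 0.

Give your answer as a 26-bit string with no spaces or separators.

s1 (pos 1,3,5,7,9,11,13,15,17,19,21,23,25,27,29,31): 0⊕1⊕0⊕0⊕0⊕0⊕0⊕0⊕1⊕0⊕1⊕1⊕0⊕1⊕0⊕1 = 0
s2 (pos 2,3,6,7,10,11,14,15,18,19,22,23,26,27,30,31): 0⊕1⊕1⊕0⊕0⊕0⊕1⊕0⊕1⊕0⊕1⊕1⊕1⊕1⊕1⊕1 = 0
s4 (pos 4,5,6,7,12,13,14,15,20,21,22,23,28,29,30,31): 1⊕0⊕1⊕0⊕0⊕0⊕1⊕0⊕0⊕1⊕1⊕1⊕0⊕0⊕1⊕1 = 0
s8 (pos 8,9,10,11,12,13,14,15,24,25,26,27,28,29,30,31): 1⊕0⊕0⊕0⊕0⊕0⊕1⊕0⊕0⊕0⊕1⊕1⊕0⊕0⊕1⊕1 = 0
s16 (pos 16,17,18,19,20,21,22,23,24,25,26,27,28,29,30,31): 1⊕1⊕1⊕0⊕0⊕1⊕1⊕1⊕0⊕0⊕1⊕1⊕0⊕0⊕1⊕1 = 0
Syndrome s16…s1 = 00000 → no error.
Read data bits from positions 3,5,6,7,9,10,11,12,13,14,15,17,18,19,20,21,22,23,24,25,26,27,28,29,30,31: 10100000010110011100110011

10100000010110011100110011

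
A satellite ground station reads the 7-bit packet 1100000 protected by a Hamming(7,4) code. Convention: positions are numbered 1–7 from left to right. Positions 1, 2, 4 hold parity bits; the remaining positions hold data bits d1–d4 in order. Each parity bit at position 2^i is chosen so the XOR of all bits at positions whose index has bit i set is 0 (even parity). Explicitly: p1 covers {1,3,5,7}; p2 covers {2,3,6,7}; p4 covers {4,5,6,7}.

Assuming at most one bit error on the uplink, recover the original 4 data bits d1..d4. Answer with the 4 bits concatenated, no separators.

1000

s1 (pos 1,3,5,7): 1⊕0⊕0⊕0 = 1
s2 (pos 2,3,6,7): 1⊕0⊕0⊕0 = 1
s4 (pos 4,5,6,7): 0⊕0⊕0⊕0 = 0
Syndrome s4…s1 = 011 → error at position 3.
Flip position 3: 1100000 → 1110000
Read data bits from positions 3,5,6,7: 1000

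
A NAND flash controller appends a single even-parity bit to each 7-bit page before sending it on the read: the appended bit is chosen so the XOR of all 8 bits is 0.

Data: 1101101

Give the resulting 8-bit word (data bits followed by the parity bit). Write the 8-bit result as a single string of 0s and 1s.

XOR of the 7 data bits: 1⊕1⊕0⊕1⊕1⊕0⊕1 = 1
Parity bit = 1 (so all 8 bits XOR to 0).

11011011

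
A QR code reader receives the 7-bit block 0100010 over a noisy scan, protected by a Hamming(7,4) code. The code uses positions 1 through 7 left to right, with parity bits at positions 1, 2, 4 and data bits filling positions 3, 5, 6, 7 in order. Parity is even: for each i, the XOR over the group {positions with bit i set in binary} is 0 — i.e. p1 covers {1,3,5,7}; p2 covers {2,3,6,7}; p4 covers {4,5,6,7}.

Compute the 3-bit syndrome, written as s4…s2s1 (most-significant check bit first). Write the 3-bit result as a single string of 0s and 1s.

s1 (pos 1,3,5,7): 0⊕0⊕0⊕0 = 0
s2 (pos 2,3,6,7): 1⊕0⊕1⊕0 = 0
s4 (pos 4,5,6,7): 0⊕0⊕1⊕0 = 1
Syndrome s4…s1 = 100 → error at position 4.

100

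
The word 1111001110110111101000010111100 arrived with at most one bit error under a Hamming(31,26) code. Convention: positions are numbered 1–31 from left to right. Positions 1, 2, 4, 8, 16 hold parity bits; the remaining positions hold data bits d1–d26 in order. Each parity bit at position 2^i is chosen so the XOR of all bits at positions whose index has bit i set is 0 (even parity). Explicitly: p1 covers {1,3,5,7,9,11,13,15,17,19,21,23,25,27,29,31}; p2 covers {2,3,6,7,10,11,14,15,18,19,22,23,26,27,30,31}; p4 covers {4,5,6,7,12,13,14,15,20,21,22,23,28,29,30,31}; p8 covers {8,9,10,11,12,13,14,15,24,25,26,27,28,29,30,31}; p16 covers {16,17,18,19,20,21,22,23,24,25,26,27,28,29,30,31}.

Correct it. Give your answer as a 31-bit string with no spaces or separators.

s1 (pos 1,3,5,7,9,11,13,15,17,19,21,23,25,27,29,31): 1⊕1⊕0⊕1⊕1⊕1⊕0⊕1⊕1⊕1⊕0⊕0⊕0⊕1⊕1⊕0 = 0
s2 (pos 2,3,6,7,10,11,14,15,18,19,22,23,26,27,30,31): 1⊕1⊕0⊕1⊕0⊕1⊕1⊕1⊕0⊕1⊕0⊕0⊕1⊕1⊕0⊕0 = 1
s4 (pos 4,5,6,7,12,13,14,15,20,21,22,23,28,29,30,31): 1⊕0⊕0⊕1⊕1⊕0⊕1⊕1⊕0⊕0⊕0⊕0⊕1⊕1⊕0⊕0 = 1
s8 (pos 8,9,10,11,12,13,14,15,24,25,26,27,28,29,30,31): 1⊕1⊕0⊕1⊕1⊕0⊕1⊕1⊕1⊕0⊕1⊕1⊕1⊕1⊕0⊕0 = 1
s16 (pos 16,17,18,19,20,21,22,23,24,25,26,27,28,29,30,31): 1⊕1⊕0⊕1⊕0⊕0⊕0⊕0⊕1⊕0⊕1⊕1⊕1⊕1⊕0⊕0 = 0
Syndrome s16…s1 = 01110 → error at position 14.
Flip position 14: 1111001110110111101000010111100 → 1111001110110011101000010111100

1111001110110011101000010111100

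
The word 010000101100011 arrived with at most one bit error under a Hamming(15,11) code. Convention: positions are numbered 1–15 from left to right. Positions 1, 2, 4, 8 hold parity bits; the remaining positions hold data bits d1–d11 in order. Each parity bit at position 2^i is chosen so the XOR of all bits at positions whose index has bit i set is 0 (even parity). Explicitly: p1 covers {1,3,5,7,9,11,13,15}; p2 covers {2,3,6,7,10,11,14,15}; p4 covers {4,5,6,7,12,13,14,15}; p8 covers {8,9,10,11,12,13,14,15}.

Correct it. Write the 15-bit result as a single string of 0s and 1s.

010000001100011

s1 (pos 1,3,5,7,9,11,13,15): 0⊕0⊕0⊕1⊕1⊕0⊕0⊕1 = 1
s2 (pos 2,3,6,7,10,11,14,15): 1⊕0⊕0⊕1⊕1⊕0⊕1⊕1 = 1
s4 (pos 4,5,6,7,12,13,14,15): 0⊕0⊕0⊕1⊕0⊕0⊕1⊕1 = 1
s8 (pos 8,9,10,11,12,13,14,15): 0⊕1⊕1⊕0⊕0⊕0⊕1⊕1 = 0
Syndrome s8…s1 = 0111 → error at position 7.
Flip position 7: 010000101100011 → 010000001100011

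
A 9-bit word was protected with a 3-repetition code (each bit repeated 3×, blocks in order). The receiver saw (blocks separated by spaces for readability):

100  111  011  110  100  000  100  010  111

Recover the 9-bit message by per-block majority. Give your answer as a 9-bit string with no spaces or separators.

011100001

Block 1 (100): 1 one → 0
Block 2 (111): 3 ones → 1
Block 3 (011): 2 ones → 1
Block 4 (110): 2 ones → 1
Block 5 (100): 1 one → 0
Block 6 (000): 0 ones → 0
Block 7 (100): 1 one → 0
Block 8 (010): 1 one → 0
Block 9 (111): 3 ones → 1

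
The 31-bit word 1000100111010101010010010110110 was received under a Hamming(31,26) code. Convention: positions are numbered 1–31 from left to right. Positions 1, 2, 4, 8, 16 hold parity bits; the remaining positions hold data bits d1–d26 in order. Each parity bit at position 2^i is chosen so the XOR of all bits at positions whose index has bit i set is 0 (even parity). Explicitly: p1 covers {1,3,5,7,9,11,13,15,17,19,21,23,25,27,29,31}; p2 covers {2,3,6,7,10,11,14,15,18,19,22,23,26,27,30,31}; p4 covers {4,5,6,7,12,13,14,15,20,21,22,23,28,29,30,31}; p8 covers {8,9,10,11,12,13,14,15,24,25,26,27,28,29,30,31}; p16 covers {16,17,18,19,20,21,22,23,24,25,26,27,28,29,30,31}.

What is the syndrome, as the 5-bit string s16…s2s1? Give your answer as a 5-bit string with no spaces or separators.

s1 (pos 1,3,5,7,9,11,13,15,17,19,21,23,25,27,29,31): 1⊕0⊕1⊕0⊕1⊕0⊕0⊕0⊕0⊕0⊕1⊕0⊕0⊕1⊕1⊕0 = 0
s2 (pos 2,3,6,7,10,11,14,15,18,19,22,23,26,27,30,31): 0⊕0⊕0⊕0⊕1⊕0⊕1⊕0⊕1⊕0⊕0⊕0⊕1⊕1⊕1⊕0 = 0
s4 (pos 4,5,6,7,12,13,14,15,20,21,22,23,28,29,30,31): 0⊕1⊕0⊕0⊕1⊕0⊕1⊕0⊕0⊕1⊕0⊕0⊕0⊕1⊕1⊕0 = 0
s8 (pos 8,9,10,11,12,13,14,15,24,25,26,27,28,29,30,31): 1⊕1⊕1⊕0⊕1⊕0⊕1⊕0⊕1⊕0⊕1⊕1⊕0⊕1⊕1⊕0 = 0
s16 (pos 16,17,18,19,20,21,22,23,24,25,26,27,28,29,30,31): 1⊕0⊕1⊕0⊕0⊕1⊕0⊕0⊕1⊕0⊕1⊕1⊕0⊕1⊕1⊕0 = 0
Syndrome s16…s1 = 00000 → no error.

00000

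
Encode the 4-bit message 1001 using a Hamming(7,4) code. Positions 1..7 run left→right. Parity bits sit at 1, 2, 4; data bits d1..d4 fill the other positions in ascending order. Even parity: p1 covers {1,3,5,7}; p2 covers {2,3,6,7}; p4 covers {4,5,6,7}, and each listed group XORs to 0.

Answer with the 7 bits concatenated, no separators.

Place data at non-parity positions: p1 p2 1 p4 0 0 1
p1 (pos 1,3,5,7): XOR of data positions = 1⊕0⊕1 = 0
p2 (pos 2,3,6,7): XOR of data positions = 1⊕0⊕1 = 0
p4 (pos 4,5,6,7): XOR of data positions = 0⊕0⊕1 = 1
Codeword: 0011001

0011001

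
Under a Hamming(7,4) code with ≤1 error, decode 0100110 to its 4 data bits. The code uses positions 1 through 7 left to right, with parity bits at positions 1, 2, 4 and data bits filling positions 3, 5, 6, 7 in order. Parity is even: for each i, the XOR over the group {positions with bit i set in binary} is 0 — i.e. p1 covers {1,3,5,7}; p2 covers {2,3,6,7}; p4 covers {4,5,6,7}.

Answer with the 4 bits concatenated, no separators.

0110

s1 (pos 1,3,5,7): 0⊕0⊕1⊕0 = 1
s2 (pos 2,3,6,7): 1⊕0⊕1⊕0 = 0
s4 (pos 4,5,6,7): 0⊕1⊕1⊕0 = 0
Syndrome s4…s1 = 001 → error at position 1.
Flip position 1: 0100110 → 1100110
Read data bits from positions 3,5,6,7: 0110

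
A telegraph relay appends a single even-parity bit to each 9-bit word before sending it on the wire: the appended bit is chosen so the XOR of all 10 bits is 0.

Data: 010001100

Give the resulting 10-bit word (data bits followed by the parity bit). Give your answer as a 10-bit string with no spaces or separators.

XOR of the 9 data bits: 0⊕1⊕0⊕0⊕0⊕1⊕1⊕0⊕0 = 1
Parity bit = 1 (so all 10 bits XOR to 0).

0100011001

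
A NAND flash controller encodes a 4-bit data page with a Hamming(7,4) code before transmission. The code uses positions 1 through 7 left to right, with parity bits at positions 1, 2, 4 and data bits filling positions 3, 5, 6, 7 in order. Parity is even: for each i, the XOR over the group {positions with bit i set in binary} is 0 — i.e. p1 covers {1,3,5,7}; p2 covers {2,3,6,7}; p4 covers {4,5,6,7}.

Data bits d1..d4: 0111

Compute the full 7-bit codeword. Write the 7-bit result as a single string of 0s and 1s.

Place data at non-parity positions: p1 p2 0 p4 1 1 1
p1 (pos 1,3,5,7): XOR of data positions = 0⊕1⊕1 = 0
p2 (pos 2,3,6,7): XOR of data positions = 0⊕1⊕1 = 0
p4 (pos 4,5,6,7): XOR of data positions = 1⊕1⊕1 = 1
Codeword: 0001111

0001111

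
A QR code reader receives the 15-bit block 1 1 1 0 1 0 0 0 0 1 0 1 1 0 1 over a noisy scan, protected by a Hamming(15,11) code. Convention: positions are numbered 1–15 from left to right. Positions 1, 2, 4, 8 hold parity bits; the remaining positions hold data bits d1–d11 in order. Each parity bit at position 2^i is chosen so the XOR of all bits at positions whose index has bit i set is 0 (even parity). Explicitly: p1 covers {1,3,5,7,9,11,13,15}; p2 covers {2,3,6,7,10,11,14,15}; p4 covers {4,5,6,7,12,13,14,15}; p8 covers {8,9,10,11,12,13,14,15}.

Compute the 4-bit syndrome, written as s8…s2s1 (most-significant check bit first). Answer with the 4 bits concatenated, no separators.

0001

s1 (pos 1,3,5,7,9,11,13,15): 1⊕1⊕1⊕0⊕0⊕0⊕1⊕1 = 1
s2 (pos 2,3,6,7,10,11,14,15): 1⊕1⊕0⊕0⊕1⊕0⊕0⊕1 = 0
s4 (pos 4,5,6,7,12,13,14,15): 0⊕1⊕0⊕0⊕1⊕1⊕0⊕1 = 0
s8 (pos 8,9,10,11,12,13,14,15): 0⊕0⊕1⊕0⊕1⊕1⊕0⊕1 = 0
Syndrome s8…s1 = 0001 → error at position 1.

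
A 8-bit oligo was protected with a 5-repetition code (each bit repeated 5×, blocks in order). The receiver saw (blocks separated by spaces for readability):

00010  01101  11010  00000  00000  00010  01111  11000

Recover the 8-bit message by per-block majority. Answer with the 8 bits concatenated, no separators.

Block 1 (00010): 1 one → 0
Block 2 (01101): 3 ones → 1
Block 3 (11010): 3 ones → 1
Block 4 (00000): 0 ones → 0
Block 5 (00000): 0 ones → 0
Block 6 (00010): 1 one → 0
Block 7 (01111): 4 ones → 1
Block 8 (11000): 2 ones → 0

01100010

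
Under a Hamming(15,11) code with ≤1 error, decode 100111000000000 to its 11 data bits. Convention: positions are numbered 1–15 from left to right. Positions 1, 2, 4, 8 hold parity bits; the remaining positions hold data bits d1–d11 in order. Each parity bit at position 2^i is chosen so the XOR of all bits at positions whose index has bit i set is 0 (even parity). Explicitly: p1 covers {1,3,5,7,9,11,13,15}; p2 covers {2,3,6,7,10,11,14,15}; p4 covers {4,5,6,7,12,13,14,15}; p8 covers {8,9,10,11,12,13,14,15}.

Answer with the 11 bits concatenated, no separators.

s1 (pos 1,3,5,7,9,11,13,15): 1⊕0⊕1⊕0⊕0⊕0⊕0⊕0 = 0
s2 (pos 2,3,6,7,10,11,14,15): 0⊕0⊕1⊕0⊕0⊕0⊕0⊕0 = 1
s4 (pos 4,5,6,7,12,13,14,15): 1⊕1⊕1⊕0⊕0⊕0⊕0⊕0 = 1
s8 (pos 8,9,10,11,12,13,14,15): 0⊕0⊕0⊕0⊕0⊕0⊕0⊕0 = 0
Syndrome s8…s1 = 0110 → error at position 6.
Flip position 6: 100111000000000 → 100110000000000
Read data bits from positions 3,5,6,7,9,10,11,12,13,14,15: 01000000000

01000000000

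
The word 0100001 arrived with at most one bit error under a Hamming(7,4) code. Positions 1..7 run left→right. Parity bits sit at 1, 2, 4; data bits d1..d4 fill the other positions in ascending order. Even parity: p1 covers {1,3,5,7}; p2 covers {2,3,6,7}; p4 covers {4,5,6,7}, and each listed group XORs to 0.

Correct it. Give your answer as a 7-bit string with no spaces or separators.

0100101

s1 (pos 1,3,5,7): 0⊕0⊕0⊕1 = 1
s2 (pos 2,3,6,7): 1⊕0⊕0⊕1 = 0
s4 (pos 4,5,6,7): 0⊕0⊕0⊕1 = 1
Syndrome s4…s1 = 101 → error at position 5.
Flip position 5: 0100001 → 0100101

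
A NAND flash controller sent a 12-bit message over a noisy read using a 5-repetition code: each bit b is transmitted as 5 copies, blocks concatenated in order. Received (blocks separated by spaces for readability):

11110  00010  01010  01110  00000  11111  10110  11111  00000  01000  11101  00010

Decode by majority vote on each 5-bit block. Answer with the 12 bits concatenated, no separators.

Block 1 (11110): 4 ones → 1
Block 2 (00010): 1 one → 0
Block 3 (01010): 2 ones → 0
Block 4 (01110): 3 ones → 1
Block 5 (00000): 0 ones → 0
Block 6 (11111): 5 ones → 1
Block 7 (10110): 3 ones → 1
Block 8 (11111): 5 ones → 1
Block 9 (00000): 0 ones → 0
Block 10 (01000): 1 one → 0
Block 11 (11101): 4 ones → 1
Block 12 (00010): 1 one → 0

100101110010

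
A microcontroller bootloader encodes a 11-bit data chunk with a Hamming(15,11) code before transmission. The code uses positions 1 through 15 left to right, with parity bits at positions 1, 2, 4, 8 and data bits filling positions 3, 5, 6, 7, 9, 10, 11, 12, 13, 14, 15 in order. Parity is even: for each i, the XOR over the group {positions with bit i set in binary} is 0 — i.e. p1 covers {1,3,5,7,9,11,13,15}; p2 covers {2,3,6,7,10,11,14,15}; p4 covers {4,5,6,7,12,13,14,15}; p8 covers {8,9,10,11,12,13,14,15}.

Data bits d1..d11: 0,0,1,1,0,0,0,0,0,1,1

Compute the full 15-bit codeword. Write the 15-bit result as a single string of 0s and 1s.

000001100000011

Place data at non-parity positions: p1 p2 0 p4 0 1 1 p8 0 0 0 0 0 1 1
p1 (pos 1,3,5,7,9,11,13,15): XOR of data positions = 0⊕0⊕1⊕0⊕0⊕0⊕1 = 0
p2 (pos 2,3,6,7,10,11,14,15): XOR of data positions = 0⊕1⊕1⊕0⊕0⊕1⊕1 = 0
p4 (pos 4,5,6,7,12,13,14,15): XOR of data positions = 0⊕1⊕1⊕0⊕0⊕1⊕1 = 0
p8 (pos 8,9,10,11,12,13,14,15): XOR of data positions = 0⊕0⊕0⊕0⊕0⊕1⊕1 = 0
Codeword: 000001100000011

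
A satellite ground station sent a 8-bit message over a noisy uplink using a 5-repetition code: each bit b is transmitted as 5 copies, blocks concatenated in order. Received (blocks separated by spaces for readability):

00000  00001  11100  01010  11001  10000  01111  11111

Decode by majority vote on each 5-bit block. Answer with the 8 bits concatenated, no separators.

Block 1 (00000): 0 ones → 0
Block 2 (00001): 1 one → 0
Block 3 (11100): 3 ones → 1
Block 4 (01010): 2 ones → 0
Block 5 (11001): 3 ones → 1
Block 6 (10000): 1 one → 0
Block 7 (01111): 4 ones → 1
Block 8 (11111): 5 ones → 1

00101011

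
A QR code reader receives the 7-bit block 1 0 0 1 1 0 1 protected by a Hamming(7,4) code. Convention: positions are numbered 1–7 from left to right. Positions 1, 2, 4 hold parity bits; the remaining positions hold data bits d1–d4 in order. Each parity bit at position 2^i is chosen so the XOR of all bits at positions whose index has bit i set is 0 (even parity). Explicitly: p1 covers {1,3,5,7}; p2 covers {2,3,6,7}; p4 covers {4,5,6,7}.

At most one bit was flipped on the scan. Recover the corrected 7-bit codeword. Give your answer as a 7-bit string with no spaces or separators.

s1 (pos 1,3,5,7): 1⊕0⊕1⊕1 = 1
s2 (pos 2,3,6,7): 0⊕0⊕0⊕1 = 1
s4 (pos 4,5,6,7): 1⊕1⊕0⊕1 = 1
Syndrome s4…s1 = 111 → error at position 7.
Flip position 7: 1001101 → 1001100

1001100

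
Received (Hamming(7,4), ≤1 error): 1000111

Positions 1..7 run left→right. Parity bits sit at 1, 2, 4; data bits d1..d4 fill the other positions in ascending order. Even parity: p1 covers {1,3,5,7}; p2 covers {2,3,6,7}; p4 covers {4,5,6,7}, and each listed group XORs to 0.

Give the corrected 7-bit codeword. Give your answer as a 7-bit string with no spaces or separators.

s1 (pos 1,3,5,7): 1⊕0⊕1⊕1 = 1
s2 (pos 2,3,6,7): 0⊕0⊕1⊕1 = 0
s4 (pos 4,5,6,7): 0⊕1⊕1⊕1 = 1
Syndrome s4…s1 = 101 → error at position 5.
Flip position 5: 1000111 → 1000011

1000011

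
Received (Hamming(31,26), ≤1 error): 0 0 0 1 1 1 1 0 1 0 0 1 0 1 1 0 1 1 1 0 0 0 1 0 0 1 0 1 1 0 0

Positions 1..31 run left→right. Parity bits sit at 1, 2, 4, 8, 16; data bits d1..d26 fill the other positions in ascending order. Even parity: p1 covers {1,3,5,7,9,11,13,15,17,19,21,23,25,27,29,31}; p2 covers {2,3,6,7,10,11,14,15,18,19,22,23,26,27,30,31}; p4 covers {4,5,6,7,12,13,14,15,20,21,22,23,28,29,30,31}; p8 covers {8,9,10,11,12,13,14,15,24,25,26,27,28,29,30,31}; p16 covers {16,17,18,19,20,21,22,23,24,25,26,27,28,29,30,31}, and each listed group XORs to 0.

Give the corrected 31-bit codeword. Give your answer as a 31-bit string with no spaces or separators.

s1 (pos 1,3,5,7,9,11,13,15,17,19,21,23,25,27,29,31): 0⊕0⊕1⊕1⊕1⊕0⊕0⊕1⊕1⊕1⊕0⊕1⊕0⊕0⊕1⊕0 = 0
s2 (pos 2,3,6,7,10,11,14,15,18,19,22,23,26,27,30,31): 0⊕0⊕1⊕1⊕0⊕0⊕1⊕1⊕1⊕1⊕0⊕1⊕1⊕0⊕0⊕0 = 0
s4 (pos 4,5,6,7,12,13,14,15,20,21,22,23,28,29,30,31): 1⊕1⊕1⊕1⊕1⊕0⊕1⊕1⊕0⊕0⊕0⊕1⊕1⊕1⊕0⊕0 = 0
s8 (pos 8,9,10,11,12,13,14,15,24,25,26,27,28,29,30,31): 0⊕1⊕0⊕0⊕1⊕0⊕1⊕1⊕0⊕0⊕1⊕0⊕1⊕1⊕0⊕0 = 1
s16 (pos 16,17,18,19,20,21,22,23,24,25,26,27,28,29,30,31): 0⊕1⊕1⊕1⊕0⊕0⊕0⊕1⊕0⊕0⊕1⊕0⊕1⊕1⊕0⊕0 = 1
Syndrome s16…s1 = 11000 → error at position 24.
Flip position 24: 0001111010010110111000100101100 → 0001111010010110111000110101100

0001111010010110111000110101100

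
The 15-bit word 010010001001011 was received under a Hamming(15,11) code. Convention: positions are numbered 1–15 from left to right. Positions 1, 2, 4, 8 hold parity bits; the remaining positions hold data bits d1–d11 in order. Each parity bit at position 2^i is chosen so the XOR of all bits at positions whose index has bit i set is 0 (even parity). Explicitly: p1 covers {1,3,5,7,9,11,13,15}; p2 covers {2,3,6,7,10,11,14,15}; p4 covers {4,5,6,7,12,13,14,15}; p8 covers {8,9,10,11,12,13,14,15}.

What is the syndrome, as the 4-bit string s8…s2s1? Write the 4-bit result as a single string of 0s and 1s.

0011

s1 (pos 1,3,5,7,9,11,13,15): 0⊕0⊕1⊕0⊕1⊕0⊕0⊕1 = 1
s2 (pos 2,3,6,7,10,11,14,15): 1⊕0⊕0⊕0⊕0⊕0⊕1⊕1 = 1
s4 (pos 4,5,6,7,12,13,14,15): 0⊕1⊕0⊕0⊕1⊕0⊕1⊕1 = 0
s8 (pos 8,9,10,11,12,13,14,15): 0⊕1⊕0⊕0⊕1⊕0⊕1⊕1 = 0
Syndrome s8…s1 = 0011 → error at position 3.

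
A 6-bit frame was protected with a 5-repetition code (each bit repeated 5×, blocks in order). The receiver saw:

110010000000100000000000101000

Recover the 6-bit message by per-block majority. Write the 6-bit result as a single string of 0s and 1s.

100000

Block 1 (11001): 3 ones → 1
Block 2 (00000): 0 ones → 0
Block 3 (00100): 1 one → 0
Block 4 (00000): 0 ones → 0
Block 5 (00001): 1 one → 0
Block 6 (01000): 1 one → 0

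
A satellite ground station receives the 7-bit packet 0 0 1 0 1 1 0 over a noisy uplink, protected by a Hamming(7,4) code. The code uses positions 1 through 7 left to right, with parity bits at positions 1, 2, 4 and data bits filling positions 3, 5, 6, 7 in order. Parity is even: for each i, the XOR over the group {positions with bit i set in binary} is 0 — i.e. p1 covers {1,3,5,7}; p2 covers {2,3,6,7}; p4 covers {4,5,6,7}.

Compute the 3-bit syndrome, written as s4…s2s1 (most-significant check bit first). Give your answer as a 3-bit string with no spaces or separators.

000

s1 (pos 1,3,5,7): 0⊕1⊕1⊕0 = 0
s2 (pos 2,3,6,7): 0⊕1⊕1⊕0 = 0
s4 (pos 4,5,6,7): 0⊕1⊕1⊕0 = 0
Syndrome s4…s1 = 000 → no error.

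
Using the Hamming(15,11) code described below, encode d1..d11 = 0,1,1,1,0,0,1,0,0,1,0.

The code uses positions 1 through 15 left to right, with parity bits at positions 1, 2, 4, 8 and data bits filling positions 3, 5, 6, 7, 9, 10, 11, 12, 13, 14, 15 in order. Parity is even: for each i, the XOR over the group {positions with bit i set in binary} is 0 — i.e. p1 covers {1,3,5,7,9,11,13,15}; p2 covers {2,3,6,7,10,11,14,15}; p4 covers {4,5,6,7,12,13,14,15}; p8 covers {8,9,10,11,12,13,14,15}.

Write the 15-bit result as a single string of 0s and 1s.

Place data at non-parity positions: p1 p2 0 p4 1 1 1 p8 0 0 1 0 0 1 0
p1 (pos 1,3,5,7,9,11,13,15): XOR of data positions = 0⊕1⊕1⊕0⊕1⊕0⊕0 = 1
p2 (pos 2,3,6,7,10,11,14,15): XOR of data positions = 0⊕1⊕1⊕0⊕1⊕1⊕0 = 0
p4 (pos 4,5,6,7,12,13,14,15): XOR of data positions = 1⊕1⊕1⊕0⊕0⊕1⊕0 = 0
p8 (pos 8,9,10,11,12,13,14,15): XOR of data positions = 0⊕0⊕1⊕0⊕0⊕1⊕0 = 0
Codeword: 100011100010010

100011100010010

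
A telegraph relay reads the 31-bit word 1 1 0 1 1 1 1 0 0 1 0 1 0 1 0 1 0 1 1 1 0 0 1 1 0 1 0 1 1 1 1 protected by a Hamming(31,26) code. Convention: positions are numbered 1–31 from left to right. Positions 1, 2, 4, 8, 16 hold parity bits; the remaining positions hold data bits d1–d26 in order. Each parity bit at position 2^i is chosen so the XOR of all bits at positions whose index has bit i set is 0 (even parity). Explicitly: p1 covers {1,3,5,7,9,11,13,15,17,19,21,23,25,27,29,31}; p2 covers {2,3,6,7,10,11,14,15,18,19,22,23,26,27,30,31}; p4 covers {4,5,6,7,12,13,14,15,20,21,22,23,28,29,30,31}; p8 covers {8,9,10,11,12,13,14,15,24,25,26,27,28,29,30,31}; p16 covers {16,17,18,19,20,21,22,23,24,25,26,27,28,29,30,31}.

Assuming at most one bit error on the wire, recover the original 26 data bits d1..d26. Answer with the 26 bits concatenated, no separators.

01110101010011100110111111

s1 (pos 1,3,5,7,9,11,13,15,17,19,21,23,25,27,29,31): 1⊕0⊕1⊕1⊕0⊕0⊕0⊕0⊕0⊕1⊕0⊕1⊕0⊕0⊕1⊕1 = 1
s2 (pos 2,3,6,7,10,11,14,15,18,19,22,23,26,27,30,31): 1⊕0⊕1⊕1⊕1⊕0⊕1⊕0⊕1⊕1⊕0⊕1⊕1⊕0⊕1⊕1 = 1
s4 (pos 4,5,6,7,12,13,14,15,20,21,22,23,28,29,30,31): 1⊕1⊕1⊕1⊕1⊕0⊕1⊕0⊕1⊕0⊕0⊕1⊕1⊕1⊕1⊕1 = 0
s8 (pos 8,9,10,11,12,13,14,15,24,25,26,27,28,29,30,31): 0⊕0⊕1⊕0⊕1⊕0⊕1⊕0⊕1⊕0⊕1⊕0⊕1⊕1⊕1⊕1 = 1
s16 (pos 16,17,18,19,20,21,22,23,24,25,26,27,28,29,30,31): 1⊕0⊕1⊕1⊕1⊕0⊕0⊕1⊕1⊕0⊕1⊕0⊕1⊕1⊕1⊕1 = 1
Syndrome s16…s1 = 11011 → error at position 27.
Flip position 27: 1101111001010101011100110101111 → 1101111001010101011100110111111
Read data bits from positions 3,5,6,7,9,10,11,12,13,14,15,17,18,19,20,21,22,23,24,25,26,27,28,29,30,31: 01110101010011100110111111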